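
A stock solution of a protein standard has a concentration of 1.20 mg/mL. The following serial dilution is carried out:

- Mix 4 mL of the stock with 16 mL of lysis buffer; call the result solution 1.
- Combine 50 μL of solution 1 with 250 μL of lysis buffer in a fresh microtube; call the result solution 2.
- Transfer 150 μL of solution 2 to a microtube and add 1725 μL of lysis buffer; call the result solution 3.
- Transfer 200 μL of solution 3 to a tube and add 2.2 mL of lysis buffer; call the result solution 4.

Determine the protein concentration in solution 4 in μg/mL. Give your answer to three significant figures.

0.267 μg/mL

Step 1: 4 mL + 16 mL = 20 mL total → factor 20/4 = 5
Step 2: 50 μL + 250 μL = 300 μL total → factor 300/50 = 6
Step 3: 150 μL + 1725 μL = 1875 μL total → factor 1875/150 = 12.5
Step 4: 200 μL + 2.2 mL = 2400 μL total → factor 2400/200 = 12
Overall dilution factor = 5 × 6 × 12.5 × 12 = 4500
Final = 1.20 mg/mL / 4500 = 0.0002667 mg/mL = 0.267 μg/mL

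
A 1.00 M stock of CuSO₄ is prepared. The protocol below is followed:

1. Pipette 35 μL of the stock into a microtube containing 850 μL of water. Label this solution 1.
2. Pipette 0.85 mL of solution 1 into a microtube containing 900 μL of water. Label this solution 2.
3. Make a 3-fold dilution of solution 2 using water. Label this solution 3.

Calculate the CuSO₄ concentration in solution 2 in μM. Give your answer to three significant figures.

1.92 × 10^4 μM

Step 1: 35 μL + 850 μL = 885 μL total → factor 885/35 = 25.286
Step 2: 0.85 mL + 900 μL = 1.75 mL total → factor 1.75/0.85 = 2.0588
Dilution factor through solution 2 = 25.286 × 2.0588 = 52.059
[solution 2] = 1.00 M / 52.059 = 0.01921 M = 1.92 × 10^4 μM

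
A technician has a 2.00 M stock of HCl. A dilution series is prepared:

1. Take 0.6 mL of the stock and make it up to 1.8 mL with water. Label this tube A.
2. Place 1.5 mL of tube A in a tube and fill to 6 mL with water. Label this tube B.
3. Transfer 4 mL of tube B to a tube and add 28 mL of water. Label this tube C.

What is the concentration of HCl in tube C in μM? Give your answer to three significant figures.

2.08 × 10^4 μM

Step 1: 0.6 mL brought to 1.8 mL → factor 1.8/0.6 = 3
Step 2: 1.5 mL brought to 6 mL → factor 6/1.5 = 4
Step 3: 4 mL + 28 mL = 32 mL total → factor 32/4 = 8
Overall dilution factor = 3 × 4 × 8 = 96
Final = 2.00 M / 96 = 0.02083 M = 2.08 × 10^4 μM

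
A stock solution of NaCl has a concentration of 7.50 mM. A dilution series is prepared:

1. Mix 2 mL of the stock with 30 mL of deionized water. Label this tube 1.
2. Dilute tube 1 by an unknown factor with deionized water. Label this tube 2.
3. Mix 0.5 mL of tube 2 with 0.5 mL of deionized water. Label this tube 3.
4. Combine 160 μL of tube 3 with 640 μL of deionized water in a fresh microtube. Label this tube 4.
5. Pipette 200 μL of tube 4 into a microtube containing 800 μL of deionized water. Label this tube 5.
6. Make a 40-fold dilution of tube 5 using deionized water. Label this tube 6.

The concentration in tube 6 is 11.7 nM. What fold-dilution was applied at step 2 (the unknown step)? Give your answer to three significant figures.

Step 1: 2 mL + 30 mL = 32 mL total → factor 32/2 = 16
Step 2: unknown factor x
Step 3: 0.5 mL + 0.5 mL = 1 mL total → factor 1/0.5 = 2
Step 4: 160 μL + 640 μL = 800 μL total → factor 800/160 = 5
Step 5: 200 μL + 800 μL = 1000 μL total → factor 1000/200 = 5
Step 6: 40-fold → factor 40
Product of known-step factors = 32000
Overall factor = 7.50 mM / (11.7 nM) = 6.4103 × 10^5
x = 6.4103 × 10^5 / 32000 = 20.0

20.0-fold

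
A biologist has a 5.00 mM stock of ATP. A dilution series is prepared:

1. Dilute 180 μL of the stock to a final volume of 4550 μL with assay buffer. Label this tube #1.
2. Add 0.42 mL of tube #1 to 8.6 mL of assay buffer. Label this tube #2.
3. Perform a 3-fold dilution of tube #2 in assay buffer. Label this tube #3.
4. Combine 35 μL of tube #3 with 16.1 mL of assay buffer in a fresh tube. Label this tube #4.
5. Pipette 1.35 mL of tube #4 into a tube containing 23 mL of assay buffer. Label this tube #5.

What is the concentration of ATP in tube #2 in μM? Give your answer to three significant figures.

Step 1: 180 μL brought to 4550 μL → factor 4550/180 = 25.278
Step 2: 0.42 mL + 8.6 mL = 9.02 mL total → factor 9.02/0.42 = 21.476
Dilution factor through tube #2 = 25.278 × 21.476 = 542.87
[tube #2] = 5.00 mM / 542.87 = 0.009210 mM = 9.21 μM

9.21 μM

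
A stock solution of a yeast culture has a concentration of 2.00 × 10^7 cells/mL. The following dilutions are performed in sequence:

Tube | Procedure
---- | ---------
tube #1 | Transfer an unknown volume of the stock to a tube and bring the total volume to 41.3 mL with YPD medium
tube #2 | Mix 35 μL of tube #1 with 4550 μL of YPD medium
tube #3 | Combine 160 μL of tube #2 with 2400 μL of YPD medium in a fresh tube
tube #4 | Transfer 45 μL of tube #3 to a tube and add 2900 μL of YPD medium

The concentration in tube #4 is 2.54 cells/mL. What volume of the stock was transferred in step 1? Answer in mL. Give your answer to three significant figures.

0.719 mL

Step 1: v brought to 41.3 mL → factor = 41.3 mL/v
Step 2: 35 μL + 4550 μL = 4585 μL total → factor 4585/35 = 131
Step 3: 160 μL + 2400 μL = 2560 μL total → factor 2560/160 = 16
Step 4: 45 μL + 2900 μL = 2945 μL total → factor 2945/45 = 65.444
Product of known-step factors = 1.3717 × 10^5
Overall factor = 2.00 × 10^7 cells/mL / (2.54 cells/mL) = 7.874 × 10^6
Step-1 factor = 7.874 × 10^6 / 1.3717 × 10^5 = 57.403
v = 41.3 mL / 57.403 = 0.719 mL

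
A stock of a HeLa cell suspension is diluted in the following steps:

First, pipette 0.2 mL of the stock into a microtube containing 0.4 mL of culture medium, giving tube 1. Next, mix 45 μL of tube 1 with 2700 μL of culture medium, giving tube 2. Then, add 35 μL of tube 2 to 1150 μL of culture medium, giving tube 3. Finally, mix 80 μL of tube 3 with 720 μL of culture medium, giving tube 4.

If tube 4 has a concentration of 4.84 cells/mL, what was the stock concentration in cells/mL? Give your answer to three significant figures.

3.00 × 10^5 cells/mL

Step 1: 0.2 mL + 0.4 mL = 0.6 mL total → factor 0.6/0.2 = 3
Step 2: 45 μL + 2700 μL = 2745 μL total → factor 2745/45 = 61
Step 3: 35 μL + 1150 μL = 1185 μL total → factor 1185/35 = 33.857
Step 4: 80 μL + 720 μL = 800 μL total → factor 800/80 = 10
Overall dilution factor = 3 × 61 × 33.857 × 10 = 61959
Stock = 4.84 cells/mL × 61959 = 3.00 × 10^5 cells/mL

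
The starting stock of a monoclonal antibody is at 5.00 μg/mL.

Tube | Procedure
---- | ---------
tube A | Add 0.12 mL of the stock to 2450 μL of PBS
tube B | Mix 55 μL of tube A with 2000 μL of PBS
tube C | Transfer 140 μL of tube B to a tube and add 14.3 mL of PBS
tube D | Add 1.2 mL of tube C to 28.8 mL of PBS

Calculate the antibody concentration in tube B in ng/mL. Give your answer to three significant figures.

Step 1: 0.12 mL + 2450 μL = 2.57 mL total → factor 2.57/0.12 = 21.417
Step 2: 55 μL + 2000 μL = 2055 μL total → factor 2055/55 = 37.364
Dilution factor through tube B = 21.417 × 37.364 = 800.2
[tube B] = 5.00 μg/mL / 800.2 = 0.006248 μg/mL = 6.25 ng/mL

6.25 ng/mL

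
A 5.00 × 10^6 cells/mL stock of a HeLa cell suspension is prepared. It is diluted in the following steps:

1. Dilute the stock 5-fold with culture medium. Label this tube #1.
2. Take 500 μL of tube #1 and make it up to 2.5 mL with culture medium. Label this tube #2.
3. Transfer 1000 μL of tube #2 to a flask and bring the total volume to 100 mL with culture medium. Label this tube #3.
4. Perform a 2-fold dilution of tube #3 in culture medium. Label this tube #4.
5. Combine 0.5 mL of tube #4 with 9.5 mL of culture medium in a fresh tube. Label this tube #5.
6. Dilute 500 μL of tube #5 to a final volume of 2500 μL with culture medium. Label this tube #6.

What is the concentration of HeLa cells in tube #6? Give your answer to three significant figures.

10.0 cells/mL

Step 1: 5-fold → factor 5
Step 2: 500 μL brought to 2.5 mL → factor 2500/500 = 5
Step 3: 1000 μL brought to 100 mL → factor 1 × 10^5/1000 = 100
Step 4: 2-fold → factor 2
Step 5: 0.5 mL + 9.5 mL = 10 mL total → factor 10/0.5 = 20
Step 6: 500 μL brought to 2500 μL → factor 2500/500 = 5
Overall dilution factor = 5 × 5 × 100 × 2 × 20 × 5 = 5 × 10^5
Final = 5.00 × 10^6 cells/mL / 5 × 10^5 = 10.0 cells/mL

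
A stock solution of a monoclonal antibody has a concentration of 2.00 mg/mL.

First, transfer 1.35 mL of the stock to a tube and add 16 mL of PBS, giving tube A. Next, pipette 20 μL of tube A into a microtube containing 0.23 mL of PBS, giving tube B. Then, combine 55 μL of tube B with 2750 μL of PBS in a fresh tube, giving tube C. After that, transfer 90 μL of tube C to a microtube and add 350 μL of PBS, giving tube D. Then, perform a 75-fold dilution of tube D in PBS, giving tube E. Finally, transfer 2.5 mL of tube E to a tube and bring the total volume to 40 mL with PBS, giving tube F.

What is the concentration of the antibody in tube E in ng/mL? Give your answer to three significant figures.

Step 1: 1.35 mL + 16 mL = 17.35 mL total → factor 17.35/1.35 = 12.852
Step 2: 20 μL + 0.23 mL = 250 μL total → factor 250/20 = 12.5
Step 3: 55 μL + 2750 μL = 2805 μL total → factor 2805/55 = 51
Step 4: 90 μL + 350 μL = 440 μL total → factor 440/90 = 4.8889
Step 5: 75-fold → factor 75
Dilution factor through tube E = 12.852 × 12.5 × 51 × 4.8889 × 75 = 3.0041 × 10^6
[tube E] = 2.00 mg/mL / 3.0041 × 10^6 = 6.658 × 10^-7 mg/mL = 0.666 ng/mL

0.666 ng/mL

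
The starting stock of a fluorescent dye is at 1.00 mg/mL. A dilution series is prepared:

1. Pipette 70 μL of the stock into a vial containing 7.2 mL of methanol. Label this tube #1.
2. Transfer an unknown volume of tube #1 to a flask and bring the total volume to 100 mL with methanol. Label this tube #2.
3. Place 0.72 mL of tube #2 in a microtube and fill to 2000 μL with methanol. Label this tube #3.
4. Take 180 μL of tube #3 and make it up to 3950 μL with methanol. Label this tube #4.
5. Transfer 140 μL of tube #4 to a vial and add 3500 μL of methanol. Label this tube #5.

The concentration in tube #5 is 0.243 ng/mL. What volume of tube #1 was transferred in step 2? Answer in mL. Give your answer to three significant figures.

Step 1: 70 μL + 7.2 mL = 7270 μL total → factor 7270/70 = 103.86
Step 2: v brought to 100 mL → factor = 100 mL/v
Step 3: 0.72 mL brought to 2000 μL → factor 2/0.72 = 2.7778
Step 4: 180 μL brought to 3950 μL → factor 3950/180 = 21.944
Step 5: 140 μL + 3500 μL = 3640 μL total → factor 3640/140 = 26
Product of known-step factors = 1.646 × 10^5
Overall factor = 1.00 mg/mL / (0.243 ng/mL) = 4.1152 × 10^6
Step-2 factor = 4.1152 × 10^6 / 1.646 × 10^5 = 25.001
v = 100 mL / 25.001 = 4.00 mL

4.00 mL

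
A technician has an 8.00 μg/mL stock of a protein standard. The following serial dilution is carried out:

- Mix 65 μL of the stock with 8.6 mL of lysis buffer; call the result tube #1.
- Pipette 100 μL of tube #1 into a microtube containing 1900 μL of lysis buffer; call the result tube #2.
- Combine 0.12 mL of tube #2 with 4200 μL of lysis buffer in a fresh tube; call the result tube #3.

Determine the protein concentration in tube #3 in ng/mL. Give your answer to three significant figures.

0.0833 ng/mL

Step 1: 65 μL + 8.6 mL = 8665 μL total → factor 8665/65 = 133.31
Step 2: 100 μL + 1900 μL = 2000 μL total → factor 2000/100 = 20
Step 3: 0.12 mL + 4200 μL = 4.32 mL total → factor 4.32/0.12 = 36
Overall dilution factor = 133.31 × 20 × 36 = 95982
Final = 8.00 μg/mL / 95982 = 8.335 × 10^-5 μg/mL = 0.0833 ng/mL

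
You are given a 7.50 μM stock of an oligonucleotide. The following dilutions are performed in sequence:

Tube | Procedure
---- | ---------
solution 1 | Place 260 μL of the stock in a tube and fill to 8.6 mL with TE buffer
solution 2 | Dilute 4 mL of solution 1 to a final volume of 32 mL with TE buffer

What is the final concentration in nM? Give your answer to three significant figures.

Step 1: 260 μL brought to 8.6 mL → factor 8600/260 = 33.077
Step 2: 4 mL brought to 32 mL → factor 32/4 = 8
Overall dilution factor = 33.077 × 8 = 264.62
Final = 7.50 μM / 264.62 = 0.02834 μM = 28.3 nM

28.3 nM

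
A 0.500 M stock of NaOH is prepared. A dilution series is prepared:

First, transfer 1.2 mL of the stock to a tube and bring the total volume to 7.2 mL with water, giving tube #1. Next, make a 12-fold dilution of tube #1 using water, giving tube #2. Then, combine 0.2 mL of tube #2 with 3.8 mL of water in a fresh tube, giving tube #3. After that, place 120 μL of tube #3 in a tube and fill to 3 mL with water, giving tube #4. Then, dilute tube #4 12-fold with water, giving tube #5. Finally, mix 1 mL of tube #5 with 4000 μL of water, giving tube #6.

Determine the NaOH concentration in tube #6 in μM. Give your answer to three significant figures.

Step 1: 1.2 mL brought to 7.2 mL → factor 7.2/1.2 = 6
Step 2: 12-fold → factor 12
Step 3: 0.2 mL + 3.8 mL = 4 mL total → factor 4/0.2 = 20
Step 4: 120 μL brought to 3 mL → factor 3000/120 = 25
Step 5: 12-fold → factor 12
Step 6: 1 mL + 4000 μL = 5 mL total → factor 5/1 = 5
Overall dilution factor = 6 × 12 × 20 × 25 × 12 × 5 = 2.16 × 10^6
Final = 0.500 M / 2.16 × 10^6 = 2.315 × 10^-7 M = 0.231 μM

0.231 μM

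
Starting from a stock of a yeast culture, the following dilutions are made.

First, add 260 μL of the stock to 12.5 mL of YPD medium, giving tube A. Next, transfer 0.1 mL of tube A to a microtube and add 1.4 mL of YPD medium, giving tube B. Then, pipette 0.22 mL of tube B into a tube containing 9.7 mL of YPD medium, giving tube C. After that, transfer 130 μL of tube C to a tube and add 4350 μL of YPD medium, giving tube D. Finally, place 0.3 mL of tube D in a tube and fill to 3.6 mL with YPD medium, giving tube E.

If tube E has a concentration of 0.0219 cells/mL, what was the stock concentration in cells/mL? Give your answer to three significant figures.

3.01 × 10^5 cells/mL

Step 1: 260 μL + 12.5 mL = 12760 μL total → factor 12760/260 = 49.077
Step 2: 0.1 mL + 1.4 mL = 1.5 mL total → factor 1.5/0.1 = 15
Step 3: 0.22 mL + 9.7 mL = 9.92 mL total → factor 9.92/0.22 = 45.091
Step 4: 130 μL + 4350 μL = 4480 μL total → factor 4480/130 = 34.462
Step 5: 0.3 mL brought to 3.6 mL → factor 3.6/0.3 = 12
Overall dilution factor = 49.077 × 15 × 45.091 × 34.462 × 12 = 1.3727 × 10^7
Stock = 0.0219 cells/mL × 1.3727 × 10^7 = 3.01 × 10^5 cells/mL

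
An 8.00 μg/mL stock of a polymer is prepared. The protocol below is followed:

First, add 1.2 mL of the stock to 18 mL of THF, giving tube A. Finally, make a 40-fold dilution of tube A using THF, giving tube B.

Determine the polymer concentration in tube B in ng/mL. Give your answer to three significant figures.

12.5 ng/mL

Step 1: 1.2 mL + 18 mL = 19.2 mL total → factor 19.2/1.2 = 16
Step 2: 40-fold → factor 40
Overall dilution factor = 16 × 40 = 640
Final = 8.00 μg/mL / 640 = 0.01250 μg/mL = 12.5 ng/mL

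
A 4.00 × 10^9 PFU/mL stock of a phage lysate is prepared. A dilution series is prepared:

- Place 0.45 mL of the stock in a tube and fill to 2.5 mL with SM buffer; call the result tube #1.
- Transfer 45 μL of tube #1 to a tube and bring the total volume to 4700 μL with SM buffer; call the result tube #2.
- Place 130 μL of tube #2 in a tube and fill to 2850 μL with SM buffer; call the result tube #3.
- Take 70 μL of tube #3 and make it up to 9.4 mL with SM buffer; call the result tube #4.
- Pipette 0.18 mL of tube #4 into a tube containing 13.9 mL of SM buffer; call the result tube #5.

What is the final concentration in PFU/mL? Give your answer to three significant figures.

29.9 PFU/mL

Step 1: 0.45 mL brought to 2.5 mL → factor 2.5/0.45 = 5.5556
Step 2: 45 μL brought to 4700 μL → factor 4700/45 = 104.44
Step 3: 130 μL brought to 2850 μL → factor 2850/130 = 21.923
Step 4: 70 μL brought to 9.4 mL → factor 9400/70 = 134.29
Step 5: 0.18 mL + 13.9 mL = 14.08 mL total → factor 14.08/0.18 = 78.222
Overall dilution factor = 5.5556 × 104.44 × 21.923 × 134.29 × 78.222 = 1.3362 × 10^8
Final = 4.00 × 10^9 PFU/mL / 1.3362 × 10^8 = 29.9 PFU/mL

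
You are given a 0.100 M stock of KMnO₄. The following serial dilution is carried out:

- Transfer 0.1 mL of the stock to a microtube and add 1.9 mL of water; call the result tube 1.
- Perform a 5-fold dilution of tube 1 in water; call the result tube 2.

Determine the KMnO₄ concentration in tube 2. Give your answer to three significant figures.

0.00100 M

Step 1: 0.1 mL + 1.9 mL = 2 mL total → factor 2/0.1 = 20
Step 2: 5-fold → factor 5
Overall dilution factor = 20 × 5 = 100
Final = 0.100 M / 100 = 0.00100 M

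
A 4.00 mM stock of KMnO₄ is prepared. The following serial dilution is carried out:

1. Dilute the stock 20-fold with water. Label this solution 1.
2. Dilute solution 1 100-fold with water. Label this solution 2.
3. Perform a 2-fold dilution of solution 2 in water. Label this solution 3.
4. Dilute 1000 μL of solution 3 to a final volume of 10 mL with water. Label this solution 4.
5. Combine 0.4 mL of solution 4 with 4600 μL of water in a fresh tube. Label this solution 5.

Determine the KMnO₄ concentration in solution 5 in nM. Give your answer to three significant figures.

Step 1: 20-fold → factor 20
Step 2: 100-fold → factor 100
Step 3: 2-fold → factor 2
Step 4: 1000 μL brought to 10 mL → factor 10000/1000 = 10
Step 5: 0.4 mL + 4600 μL = 5 mL total → factor 5/0.4 = 12.5
Overall dilution factor = 20 × 100 × 2 × 10 × 12.5 = 5 × 10^5
Final = 4.00 mM / 5 × 10^5 = 8.000 × 10^-6 mM = 8.00 nM

8.00 nM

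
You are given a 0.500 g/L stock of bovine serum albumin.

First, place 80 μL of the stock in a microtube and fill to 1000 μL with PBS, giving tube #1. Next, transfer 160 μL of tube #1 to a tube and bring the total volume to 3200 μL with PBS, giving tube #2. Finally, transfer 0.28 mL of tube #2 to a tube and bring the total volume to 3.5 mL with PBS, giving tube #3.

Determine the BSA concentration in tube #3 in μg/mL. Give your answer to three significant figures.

0.160 μg/mL

Step 1: 80 μL brought to 1000 μL → factor 1000/80 = 12.5
Step 2: 160 μL brought to 3200 μL → factor 3200/160 = 20
Step 3: 0.28 mL brought to 3.5 mL → factor 3.5/0.28 = 12.5
Overall dilution factor = 12.5 × 20 × 12.5 = 3125
Final = 0.500 g/L / 3125 = 0.0001600 g/L = 0.160 μg/mL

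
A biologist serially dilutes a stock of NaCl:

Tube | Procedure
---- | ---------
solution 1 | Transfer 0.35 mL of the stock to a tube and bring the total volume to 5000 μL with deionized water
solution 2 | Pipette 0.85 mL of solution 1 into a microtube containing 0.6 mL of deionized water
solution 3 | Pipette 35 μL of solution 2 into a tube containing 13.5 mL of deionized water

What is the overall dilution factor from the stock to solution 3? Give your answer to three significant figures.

Step 1: 0.35 mL brought to 5000 μL → factor 5/0.35 = 14.286
Step 2: 0.85 mL + 0.6 mL = 1.45 mL total → factor 1.45/0.85 = 1.7059
Step 3: 35 μL + 13.5 mL = 13535 μL total → factor 13535/35 = 386.71
Overall dilution factor = 14.286 × 1.7059 × 386.71 = 9424.1

9.42 × 10^3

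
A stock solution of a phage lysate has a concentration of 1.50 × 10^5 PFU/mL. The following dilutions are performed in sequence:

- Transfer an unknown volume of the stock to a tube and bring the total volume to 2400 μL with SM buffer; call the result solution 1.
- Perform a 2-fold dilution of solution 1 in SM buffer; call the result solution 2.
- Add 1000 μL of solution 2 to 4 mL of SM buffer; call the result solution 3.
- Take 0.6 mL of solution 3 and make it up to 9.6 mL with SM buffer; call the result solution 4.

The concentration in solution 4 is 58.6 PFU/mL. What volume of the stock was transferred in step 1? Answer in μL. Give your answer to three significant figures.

Step 1: v brought to 2400 μL → factor = 2400 μL/v
Step 2: 2-fold → factor 2
Step 3: 1000 μL + 4 mL = 5000 μL total → factor 5000/1000 = 5
Step 4: 0.6 mL brought to 9.6 mL → factor 9.6/0.6 = 16
Product of known-step factors = 160
Overall factor = 1.50 × 10^5 PFU/mL / (58.6 PFU/mL) = 2559.7
Step-1 factor = 2559.7 / 160 = 15.998
v = 2400 μL / 15.998 = 150 μL

150 μL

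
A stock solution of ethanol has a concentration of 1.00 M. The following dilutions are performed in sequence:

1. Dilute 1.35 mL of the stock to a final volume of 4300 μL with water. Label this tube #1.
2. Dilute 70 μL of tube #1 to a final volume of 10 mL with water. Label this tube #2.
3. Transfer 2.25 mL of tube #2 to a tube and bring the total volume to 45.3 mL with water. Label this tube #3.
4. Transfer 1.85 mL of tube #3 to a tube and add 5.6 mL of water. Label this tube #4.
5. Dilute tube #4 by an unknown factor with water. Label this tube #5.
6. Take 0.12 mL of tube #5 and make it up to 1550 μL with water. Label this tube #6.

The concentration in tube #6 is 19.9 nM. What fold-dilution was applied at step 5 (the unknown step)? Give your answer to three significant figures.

105-fold

Step 1: 1.35 mL brought to 4300 μL → factor 4.3/1.35 = 3.1852
Step 2: 70 μL brought to 10 mL → factor 10000/70 = 142.86
Step 3: 2.25 mL brought to 45.3 mL → factor 45.3/2.25 = 20.133
Step 4: 1.85 mL + 5.6 mL = 7.45 mL total → factor 7.45/1.85 = 4.027
Step 5: unknown factor x
Step 6: 0.12 mL brought to 1550 μL → factor 1.55/0.12 = 12.917
Product of known-step factors = 4.7653 × 10^5
Overall factor = 1.00 M / (19.9 nM) = 5.0251 × 10^7
x = 5.0251 × 10^7 / 4.7653 × 10^5 = 105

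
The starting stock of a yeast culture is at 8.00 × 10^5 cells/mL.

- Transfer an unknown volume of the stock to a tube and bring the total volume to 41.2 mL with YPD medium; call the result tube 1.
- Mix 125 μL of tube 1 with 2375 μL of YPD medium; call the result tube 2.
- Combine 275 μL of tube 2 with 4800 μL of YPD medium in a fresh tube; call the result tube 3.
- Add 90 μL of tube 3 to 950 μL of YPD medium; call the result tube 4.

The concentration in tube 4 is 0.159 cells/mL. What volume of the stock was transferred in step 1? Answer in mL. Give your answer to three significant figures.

0.0349 mL

Step 1: v brought to 41.2 mL → factor = 41.2 mL/v
Step 2: 125 μL + 2375 μL = 2500 μL total → factor 2500/125 = 20
Step 3: 275 μL + 4800 μL = 5075 μL total → factor 5075/275 = 18.455
Step 4: 90 μL + 950 μL = 1040 μL total → factor 1040/90 = 11.556
Product of known-step factors = 4265.1
Overall factor = 8.00 × 10^5 cells/mL / (0.159 cells/mL) = 5.0314 × 10^6
Step-1 factor = 5.0314 × 10^6 / 4265.1 = 1179.7
v = 41.2 mL / 1179.7 = 0.0349 mL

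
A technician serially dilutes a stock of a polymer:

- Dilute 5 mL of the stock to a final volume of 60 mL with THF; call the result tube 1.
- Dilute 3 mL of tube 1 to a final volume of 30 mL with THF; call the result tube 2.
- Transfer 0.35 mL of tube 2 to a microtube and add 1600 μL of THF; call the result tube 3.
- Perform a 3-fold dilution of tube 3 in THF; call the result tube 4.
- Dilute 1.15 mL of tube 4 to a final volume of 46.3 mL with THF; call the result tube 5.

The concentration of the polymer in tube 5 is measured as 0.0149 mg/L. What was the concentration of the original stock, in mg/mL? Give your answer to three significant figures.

1.20 mg/mL

Step 1: 5 mL brought to 60 mL → factor 60/5 = 12
Step 2: 3 mL brought to 30 mL → factor 30/3 = 10
Step 3: 0.35 mL + 1600 μL = 1.95 mL total → factor 1.95/0.35 = 5.5714
Step 4: 3-fold → factor 3
Step 5: 1.15 mL brought to 46.3 mL → factor 46.3/1.15 = 40.261
Overall dilution factor = 12 × 10 × 5.5714 × 3 × 40.261 = 80752
Stock = 0.0149 mg/L × 80752 = 1203 mg/L = 1.20 mg/mL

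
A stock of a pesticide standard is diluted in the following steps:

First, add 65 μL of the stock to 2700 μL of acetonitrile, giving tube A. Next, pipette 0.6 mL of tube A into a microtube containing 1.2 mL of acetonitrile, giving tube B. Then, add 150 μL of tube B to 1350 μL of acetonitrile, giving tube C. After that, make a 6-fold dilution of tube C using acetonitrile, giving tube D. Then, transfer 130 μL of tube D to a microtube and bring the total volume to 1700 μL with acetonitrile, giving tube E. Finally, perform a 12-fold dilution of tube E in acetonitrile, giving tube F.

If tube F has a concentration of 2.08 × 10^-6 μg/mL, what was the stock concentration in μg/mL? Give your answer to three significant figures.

2.50 μg/mL

Step 1: 65 μL + 2700 μL = 2765 μL total → factor 2765/65 = 42.538
Step 2: 0.6 mL + 1.2 mL = 1.8 mL total → factor 1.8/0.6 = 3
Step 3: 150 μL + 1350 μL = 1500 μL total → factor 1500/150 = 10
Step 4: 6-fold → factor 6
Step 5: 130 μL brought to 1700 μL → factor 1700/130 = 13.077
Step 6: 12-fold → factor 12
Overall dilution factor = 42.538 × 3 × 10 × 6 × 13.077 × 12 = 1.2015 × 10^6
Stock = 2.08 × 10^-6 μg/mL × 1.2015 × 10^6 = 2.50 μg/mL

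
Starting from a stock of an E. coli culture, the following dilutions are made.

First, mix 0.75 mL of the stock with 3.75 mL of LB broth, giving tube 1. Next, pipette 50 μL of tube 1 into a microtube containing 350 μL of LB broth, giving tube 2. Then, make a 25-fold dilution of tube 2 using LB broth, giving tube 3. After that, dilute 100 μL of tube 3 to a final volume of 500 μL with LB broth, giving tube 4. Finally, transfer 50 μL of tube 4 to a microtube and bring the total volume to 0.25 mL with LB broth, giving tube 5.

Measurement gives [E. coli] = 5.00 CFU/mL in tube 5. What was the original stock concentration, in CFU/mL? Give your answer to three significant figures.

1.50 × 10^5 CFU/mL

Step 1: 0.75 mL + 3.75 mL = 4.5 mL total → factor 4.5/0.75 = 6
Step 2: 50 μL + 350 μL = 400 μL total → factor 400/50 = 8
Step 3: 25-fold → factor 25
Step 4: 100 μL brought to 500 μL → factor 500/100 = 5
Step 5: 50 μL brought to 0.25 mL → factor 250/50 = 5
Overall dilution factor = 6 × 8 × 25 × 5 × 5 = 30000
Stock = 5.00 CFU/mL × 30000 = 1.50 × 10^5 CFU/mL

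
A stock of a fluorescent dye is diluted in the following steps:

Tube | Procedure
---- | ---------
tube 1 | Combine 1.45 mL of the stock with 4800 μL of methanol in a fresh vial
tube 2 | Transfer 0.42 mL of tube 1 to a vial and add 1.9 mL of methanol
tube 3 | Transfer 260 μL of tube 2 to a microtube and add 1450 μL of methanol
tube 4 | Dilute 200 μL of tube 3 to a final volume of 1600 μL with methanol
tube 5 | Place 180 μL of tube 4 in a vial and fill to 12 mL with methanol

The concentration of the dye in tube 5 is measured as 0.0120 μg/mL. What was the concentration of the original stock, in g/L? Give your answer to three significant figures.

Step 1: 1.45 mL + 4800 μL = 6.25 mL total → factor 6.25/1.45 = 4.3103
Step 2: 0.42 mL + 1.9 mL = 2.32 mL total → factor 2.32/0.42 = 5.5238
Step 3: 260 μL + 1450 μL = 1710 μL total → factor 1710/260 = 6.5769
Step 4: 200 μL brought to 1600 μL → factor 1600/200 = 8
Step 5: 180 μL brought to 12 mL → factor 12000/180 = 66.667
Overall dilution factor = 4.3103 × 5.5238 × 6.5769 × 8 × 66.667 = 83516
Stock = 0.0120 μg/mL × 83516 = 1002 μg/mL = 1.00 g/L

1.00 g/L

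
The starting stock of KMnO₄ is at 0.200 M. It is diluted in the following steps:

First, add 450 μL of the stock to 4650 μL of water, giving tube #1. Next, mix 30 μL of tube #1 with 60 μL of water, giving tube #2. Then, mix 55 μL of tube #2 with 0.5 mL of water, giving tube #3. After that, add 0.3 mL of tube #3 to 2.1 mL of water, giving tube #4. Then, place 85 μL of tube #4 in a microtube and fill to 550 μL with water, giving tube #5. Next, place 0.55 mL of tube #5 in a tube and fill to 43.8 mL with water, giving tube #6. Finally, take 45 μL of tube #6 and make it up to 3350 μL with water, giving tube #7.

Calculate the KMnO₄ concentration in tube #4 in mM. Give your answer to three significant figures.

0.0729 mM

Step 1: 450 μL + 4650 μL = 5100 μL total → factor 5100/450 = 11.333
Step 2: 30 μL + 60 μL = 90 μL total → factor 90/30 = 3
Step 3: 55 μL + 0.5 mL = 555 μL total → factor 555/55 = 10.091
Step 4: 0.3 mL + 2.1 mL = 2.4 mL total → factor 2.4/0.3 = 8
Dilution factor through tube #4 = 11.333 × 3 × 10.091 × 8 = 2744.7
[tube #4] = 0.200 M / 2744.7 = 7.287 × 10^-5 M = 0.0729 mM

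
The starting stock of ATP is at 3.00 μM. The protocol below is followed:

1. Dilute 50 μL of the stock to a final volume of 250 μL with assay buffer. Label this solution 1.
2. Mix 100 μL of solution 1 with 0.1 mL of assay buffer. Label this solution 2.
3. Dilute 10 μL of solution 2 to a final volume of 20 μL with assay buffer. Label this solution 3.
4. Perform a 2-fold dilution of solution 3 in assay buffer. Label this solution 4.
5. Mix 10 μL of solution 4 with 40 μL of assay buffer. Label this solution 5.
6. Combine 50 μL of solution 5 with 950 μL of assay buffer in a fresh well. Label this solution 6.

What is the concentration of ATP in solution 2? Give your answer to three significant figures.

Step 1: 50 μL brought to 250 μL → factor 250/50 = 5
Step 2: 100 μL + 0.1 mL = 200 μL total → factor 200/100 = 2
Dilution factor through solution 2 = 5 × 2 = 10
[solution 2] = 3.00 μM / 10 = 0.300 μM

0.300 μM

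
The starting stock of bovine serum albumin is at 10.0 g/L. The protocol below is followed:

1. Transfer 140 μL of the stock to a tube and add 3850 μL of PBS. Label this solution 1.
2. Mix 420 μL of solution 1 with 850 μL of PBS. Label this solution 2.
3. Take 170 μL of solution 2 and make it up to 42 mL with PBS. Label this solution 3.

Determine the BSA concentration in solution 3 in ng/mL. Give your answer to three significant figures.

Step 1: 140 μL + 3850 μL = 3990 μL total → factor 3990/140 = 28.5
Step 2: 420 μL + 850 μL = 1270 μL total → factor 1270/420 = 3.0238
Step 3: 170 μL brought to 42 mL → factor 42000/170 = 247.06
Overall dilution factor = 28.5 × 3.0238 × 247.06 = 21291
Final = 10.0 g/L / 21291 = 0.0004697 g/L = 470 ng/mL

470 ng/mL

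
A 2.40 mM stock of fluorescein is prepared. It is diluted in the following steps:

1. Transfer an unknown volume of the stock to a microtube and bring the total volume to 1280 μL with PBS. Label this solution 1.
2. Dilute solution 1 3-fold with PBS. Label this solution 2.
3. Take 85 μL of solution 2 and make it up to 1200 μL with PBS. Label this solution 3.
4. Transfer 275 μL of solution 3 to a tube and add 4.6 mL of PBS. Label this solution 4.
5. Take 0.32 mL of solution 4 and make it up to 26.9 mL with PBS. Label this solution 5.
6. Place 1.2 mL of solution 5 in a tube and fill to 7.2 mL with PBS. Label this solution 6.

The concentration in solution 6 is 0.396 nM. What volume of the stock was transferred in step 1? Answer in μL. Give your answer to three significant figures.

80.0 μL

Step 1: v brought to 1280 μL → factor = 1280 μL/v
Step 2: 3-fold → factor 3
Step 3: 85 μL brought to 1200 μL → factor 1200/85 = 14.118
Step 4: 275 μL + 4.6 mL = 4875 μL total → factor 4875/275 = 17.727
Step 5: 0.32 mL brought to 26.9 mL → factor 26.9/0.32 = 84.062
Step 6: 1.2 mL brought to 7.2 mL → factor 7.2/1.2 = 6
Product of known-step factors = 3.7869 × 10^5
Overall factor = 2.40 mM / (0.396 nM) = 6.0606 × 10^6
Step-1 factor = 6.0606 × 10^6 / 3.7869 × 10^5 = 16.004
v = 1280 μL / 16.004 = 80.0 μL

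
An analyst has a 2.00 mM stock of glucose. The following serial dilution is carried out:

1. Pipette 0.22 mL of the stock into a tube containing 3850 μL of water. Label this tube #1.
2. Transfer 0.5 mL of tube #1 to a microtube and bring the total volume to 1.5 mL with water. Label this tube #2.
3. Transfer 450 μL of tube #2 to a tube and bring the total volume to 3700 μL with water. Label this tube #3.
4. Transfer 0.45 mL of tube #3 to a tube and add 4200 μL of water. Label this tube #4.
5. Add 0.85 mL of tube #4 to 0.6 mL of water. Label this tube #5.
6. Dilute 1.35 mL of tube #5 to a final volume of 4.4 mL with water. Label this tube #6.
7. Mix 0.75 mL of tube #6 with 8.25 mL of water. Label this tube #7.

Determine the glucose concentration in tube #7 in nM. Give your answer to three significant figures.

Step 1: 0.22 mL + 3850 μL = 4.07 mL total → factor 4.07/0.22 = 18.5
Step 2: 0.5 mL brought to 1.5 mL → factor 1.5/0.5 = 3
Step 3: 450 μL brought to 3700 μL → factor 3700/450 = 8.2222
Step 4: 0.45 mL + 4200 μL = 4.65 mL total → factor 4.65/0.45 = 10.333
Step 5: 0.85 mL + 0.6 mL = 1.45 mL total → factor 1.45/0.85 = 1.7059
Step 6: 1.35 mL brought to 4.4 mL → factor 4.4/1.35 = 3.2593
Step 7: 0.75 mL + 8.25 mL = 9 mL total → factor 9/0.75 = 12
Overall dilution factor = 18.5 × 3 × 8.2222 × 10.333 × 1.7059 × 3.2593 × 12 = 3.1461 × 10^5
Final = 2.00 mM / 3.1461 × 10^5 = 6.357 × 10^-6 mM = 6.36 nM

6.36 nM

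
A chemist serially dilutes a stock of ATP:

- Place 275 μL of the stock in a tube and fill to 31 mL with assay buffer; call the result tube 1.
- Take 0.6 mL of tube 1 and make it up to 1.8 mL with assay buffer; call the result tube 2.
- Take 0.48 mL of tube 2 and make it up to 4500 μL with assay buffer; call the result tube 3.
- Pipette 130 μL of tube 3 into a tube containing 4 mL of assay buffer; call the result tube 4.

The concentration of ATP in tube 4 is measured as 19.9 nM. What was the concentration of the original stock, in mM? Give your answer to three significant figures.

Step 1: 275 μL brought to 31 mL → factor 31000/275 = 112.73
Step 2: 0.6 mL brought to 1.8 mL → factor 1.8/0.6 = 3
Step 3: 0.48 mL brought to 4500 μL → factor 4.5/0.48 = 9.375
Step 4: 130 μL + 4 mL = 4130 μL total → factor 4130/130 = 31.769
Overall dilution factor = 112.73 × 3 × 9.375 × 31.769 = 1.0072 × 10^5
Stock = 19.9 nM × 1.0072 × 10^5 = 2.004 × 10^6 nM = 2.00 mM

2.00 mM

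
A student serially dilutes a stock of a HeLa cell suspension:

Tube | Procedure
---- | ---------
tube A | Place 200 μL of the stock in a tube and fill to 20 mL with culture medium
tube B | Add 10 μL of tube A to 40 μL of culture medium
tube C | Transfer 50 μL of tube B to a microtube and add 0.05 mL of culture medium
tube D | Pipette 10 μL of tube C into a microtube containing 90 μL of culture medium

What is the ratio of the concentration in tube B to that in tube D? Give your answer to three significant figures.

20.0

Step 1: 200 μL brought to 20 mL → factor 20000/200 = 100
Step 2: 10 μL + 40 μL = 50 μL total → factor 50/10 = 5
Step 3: 50 μL + 0.05 mL = 100 μL total → factor 100/50 = 2
Step 4: 10 μL + 90 μL = 100 μL total → factor 100/10 = 10
Dilution factor to tube B = 500; to tube D = 10000
[tube B]/[tube D] = (factor to tube D)/(factor to tube B) = 10000/500 = 20.0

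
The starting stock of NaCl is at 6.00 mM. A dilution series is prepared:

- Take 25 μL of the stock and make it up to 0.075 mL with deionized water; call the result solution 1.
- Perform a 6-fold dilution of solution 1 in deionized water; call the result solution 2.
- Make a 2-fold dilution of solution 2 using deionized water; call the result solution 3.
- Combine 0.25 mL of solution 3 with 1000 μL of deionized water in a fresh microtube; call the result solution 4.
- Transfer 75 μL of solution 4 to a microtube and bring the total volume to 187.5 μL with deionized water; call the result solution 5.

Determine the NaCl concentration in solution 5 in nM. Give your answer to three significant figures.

Step 1: 25 μL brought to 0.075 mL → factor 75/25 = 3
Step 2: 6-fold → factor 6
Step 3: 2-fold → factor 2
Step 4: 0.25 mL + 1000 μL = 1.25 mL total → factor 1.25/0.25 = 5
Step 5: 75 μL brought to 187.5 μL → factor 187.5/75 = 2.5
Overall dilution factor = 3 × 6 × 2 × 5 × 2.5 = 450
Final = 6.00 mM / 450 = 0.01333 mM = 1.33 × 10^4 nM

1.33 × 10^4 nM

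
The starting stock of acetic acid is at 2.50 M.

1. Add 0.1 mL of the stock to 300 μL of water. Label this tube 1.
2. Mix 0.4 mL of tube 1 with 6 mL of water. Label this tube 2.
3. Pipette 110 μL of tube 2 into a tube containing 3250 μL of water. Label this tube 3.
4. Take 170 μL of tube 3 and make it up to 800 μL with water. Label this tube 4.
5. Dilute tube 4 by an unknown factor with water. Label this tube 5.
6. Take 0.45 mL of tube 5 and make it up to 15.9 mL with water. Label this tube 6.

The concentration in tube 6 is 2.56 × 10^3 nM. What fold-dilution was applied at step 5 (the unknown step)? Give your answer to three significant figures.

Step 1: 0.1 mL + 300 μL = 0.4 mL total → factor 0.4/0.1 = 4
Step 2: 0.4 mL + 6 mL = 6.4 mL total → factor 6.4/0.4 = 16
Step 3: 110 μL + 3250 μL = 3360 μL total → factor 3360/110 = 30.545
Step 4: 170 μL brought to 800 μL → factor 800/170 = 4.7059
Step 5: unknown factor x
Step 6: 0.45 mL brought to 15.9 mL → factor 15.9/0.45 = 35.333
Product of known-step factors = 3.2505 × 10^5
Overall factor = 2.50 M / (2.56 × 10^3 nM) = 9.7656 × 10^5
x = 9.7656 × 10^5 / 3.2505 × 10^5 = 3.00

3.00-fold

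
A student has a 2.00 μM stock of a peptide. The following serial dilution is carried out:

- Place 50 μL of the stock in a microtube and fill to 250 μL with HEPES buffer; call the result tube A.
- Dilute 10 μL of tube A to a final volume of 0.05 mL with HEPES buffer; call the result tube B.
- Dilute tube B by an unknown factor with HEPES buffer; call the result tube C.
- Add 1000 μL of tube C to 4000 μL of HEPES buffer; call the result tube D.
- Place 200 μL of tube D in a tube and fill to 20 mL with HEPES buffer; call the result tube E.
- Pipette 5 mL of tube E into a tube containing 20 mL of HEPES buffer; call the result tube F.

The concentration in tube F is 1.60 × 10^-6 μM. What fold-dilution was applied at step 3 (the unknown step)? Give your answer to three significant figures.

Step 1: 50 μL brought to 250 μL → factor 250/50 = 5
Step 2: 10 μL brought to 0.05 mL → factor 50/10 = 5
Step 3: unknown factor x
Step 4: 1000 μL + 4000 μL = 5000 μL total → factor 5000/1000 = 5
Step 5: 200 μL brought to 20 mL → factor 20000/200 = 100
Step 6: 5 mL + 20 mL = 25 mL total → factor 25/5 = 5
Product of known-step factors = 62500
Overall factor = 2.00 μM / (1.60 × 10^-6 μM) = 1.25 × 10^6
x = 1.25 × 10^6 / 62500 = 20.0

20.0-fold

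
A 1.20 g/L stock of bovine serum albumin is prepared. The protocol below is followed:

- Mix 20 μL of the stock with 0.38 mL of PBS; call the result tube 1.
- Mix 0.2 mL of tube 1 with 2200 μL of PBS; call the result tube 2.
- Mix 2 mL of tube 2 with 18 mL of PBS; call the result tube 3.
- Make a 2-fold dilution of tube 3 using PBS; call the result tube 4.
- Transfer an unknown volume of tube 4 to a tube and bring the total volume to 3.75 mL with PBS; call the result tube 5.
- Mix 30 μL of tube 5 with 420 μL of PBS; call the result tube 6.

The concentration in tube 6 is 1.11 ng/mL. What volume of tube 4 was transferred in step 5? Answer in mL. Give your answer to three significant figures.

Step 1: 20 μL + 0.38 mL = 400 μL total → factor 400/20 = 20
Step 2: 0.2 mL + 2200 μL = 2.4 mL total → factor 2.4/0.2 = 12
Step 3: 2 mL + 18 mL = 20 mL total → factor 20/2 = 10
Step 4: 2-fold → factor 2
Step 5: v brought to 3.75 mL → factor = 3.75 mL/v
Step 6: 30 μL + 420 μL = 450 μL total → factor 450/30 = 15
Product of known-step factors = 72000
Overall factor = 1.20 g/L / (1.11 ng/mL) = 1.0811 × 10^6
Step-5 factor = 1.0811 × 10^6 / 72000 = 15.015
v = 3.75 mL / 15.015 = 0.250 mL

0.250 mL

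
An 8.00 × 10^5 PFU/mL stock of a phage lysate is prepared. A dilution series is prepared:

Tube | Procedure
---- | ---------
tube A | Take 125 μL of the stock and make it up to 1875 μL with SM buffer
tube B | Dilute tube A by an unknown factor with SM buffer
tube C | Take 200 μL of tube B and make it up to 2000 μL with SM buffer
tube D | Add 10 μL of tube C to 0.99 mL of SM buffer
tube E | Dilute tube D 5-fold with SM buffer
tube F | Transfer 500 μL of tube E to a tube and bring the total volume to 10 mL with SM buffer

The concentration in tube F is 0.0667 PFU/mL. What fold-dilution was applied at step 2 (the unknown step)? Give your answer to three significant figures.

Step 1: 125 μL brought to 1875 μL → factor 1875/125 = 15
Step 2: unknown factor x
Step 3: 200 μL brought to 2000 μL → factor 2000/200 = 10
Step 4: 10 μL + 0.99 mL = 1000 μL total → factor 1000/10 = 100
Step 5: 5-fold → factor 5
Step 6: 500 μL brought to 10 mL → factor 10000/500 = 20
Product of known-step factors = 1.5 × 10^6
Overall factor = 8.00 × 10^5 PFU/mL / (0.0667 PFU/mL) = 1.1994 × 10^7
x = 1.1994 × 10^7 / 1.5 × 10^6 = 8.00

8.00-fold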